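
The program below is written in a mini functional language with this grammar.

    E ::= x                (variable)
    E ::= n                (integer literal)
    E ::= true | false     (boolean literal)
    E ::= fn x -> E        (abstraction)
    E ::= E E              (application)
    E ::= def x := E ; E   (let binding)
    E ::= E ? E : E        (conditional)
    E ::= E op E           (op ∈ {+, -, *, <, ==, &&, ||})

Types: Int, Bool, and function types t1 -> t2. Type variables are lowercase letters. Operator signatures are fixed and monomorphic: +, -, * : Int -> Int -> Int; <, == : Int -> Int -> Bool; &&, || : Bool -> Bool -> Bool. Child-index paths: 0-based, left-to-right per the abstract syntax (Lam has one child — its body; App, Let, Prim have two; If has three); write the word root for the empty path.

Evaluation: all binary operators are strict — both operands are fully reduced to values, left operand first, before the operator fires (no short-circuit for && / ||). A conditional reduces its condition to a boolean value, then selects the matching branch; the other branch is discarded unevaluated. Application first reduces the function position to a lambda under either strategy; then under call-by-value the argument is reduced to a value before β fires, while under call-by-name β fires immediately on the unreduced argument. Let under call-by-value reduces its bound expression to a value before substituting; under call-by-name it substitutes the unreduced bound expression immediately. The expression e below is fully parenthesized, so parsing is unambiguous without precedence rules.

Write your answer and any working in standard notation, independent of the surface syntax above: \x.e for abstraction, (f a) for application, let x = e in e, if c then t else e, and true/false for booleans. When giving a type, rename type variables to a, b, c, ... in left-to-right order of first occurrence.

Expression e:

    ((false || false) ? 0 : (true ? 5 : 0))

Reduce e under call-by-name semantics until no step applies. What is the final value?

Answer: 5

Working:
step 0: (if (false || false) then 0 else (if true then 5 else 0))
step 1: [delta@0] (if false then 0 else (if true then 5 else 0))
step 2: [if@root] (if true then 5 else 0)
step 3: [if@root] 5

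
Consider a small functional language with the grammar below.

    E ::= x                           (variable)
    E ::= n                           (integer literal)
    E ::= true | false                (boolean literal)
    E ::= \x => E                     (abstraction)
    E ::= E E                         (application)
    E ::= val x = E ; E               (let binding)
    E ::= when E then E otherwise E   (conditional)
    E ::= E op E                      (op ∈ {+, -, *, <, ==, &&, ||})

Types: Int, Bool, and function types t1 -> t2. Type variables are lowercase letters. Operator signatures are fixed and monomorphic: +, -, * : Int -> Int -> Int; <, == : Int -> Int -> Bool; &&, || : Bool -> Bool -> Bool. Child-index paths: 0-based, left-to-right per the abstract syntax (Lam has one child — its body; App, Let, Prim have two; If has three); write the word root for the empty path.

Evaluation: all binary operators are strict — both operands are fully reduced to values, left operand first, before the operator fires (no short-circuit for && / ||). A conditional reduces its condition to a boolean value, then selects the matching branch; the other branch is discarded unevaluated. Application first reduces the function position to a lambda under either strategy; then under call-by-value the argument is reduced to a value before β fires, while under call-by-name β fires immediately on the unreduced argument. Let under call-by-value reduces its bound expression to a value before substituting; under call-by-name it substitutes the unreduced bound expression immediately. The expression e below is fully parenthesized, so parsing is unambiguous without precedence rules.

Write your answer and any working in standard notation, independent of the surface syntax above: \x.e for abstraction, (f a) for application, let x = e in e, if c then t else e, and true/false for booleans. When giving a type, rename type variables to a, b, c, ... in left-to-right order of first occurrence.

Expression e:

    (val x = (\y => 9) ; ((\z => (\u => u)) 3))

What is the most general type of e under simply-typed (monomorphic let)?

Trace:
\y._ : a -> Int
let x : a -> Int
u : c
\u._ : c -> c
\z._ : b -> c -> c
  unify b -> c -> c ~ Int -> d
  unify b ~ Int
  unify c -> c ~ d
_ _ : c -> c

Answer: a -> a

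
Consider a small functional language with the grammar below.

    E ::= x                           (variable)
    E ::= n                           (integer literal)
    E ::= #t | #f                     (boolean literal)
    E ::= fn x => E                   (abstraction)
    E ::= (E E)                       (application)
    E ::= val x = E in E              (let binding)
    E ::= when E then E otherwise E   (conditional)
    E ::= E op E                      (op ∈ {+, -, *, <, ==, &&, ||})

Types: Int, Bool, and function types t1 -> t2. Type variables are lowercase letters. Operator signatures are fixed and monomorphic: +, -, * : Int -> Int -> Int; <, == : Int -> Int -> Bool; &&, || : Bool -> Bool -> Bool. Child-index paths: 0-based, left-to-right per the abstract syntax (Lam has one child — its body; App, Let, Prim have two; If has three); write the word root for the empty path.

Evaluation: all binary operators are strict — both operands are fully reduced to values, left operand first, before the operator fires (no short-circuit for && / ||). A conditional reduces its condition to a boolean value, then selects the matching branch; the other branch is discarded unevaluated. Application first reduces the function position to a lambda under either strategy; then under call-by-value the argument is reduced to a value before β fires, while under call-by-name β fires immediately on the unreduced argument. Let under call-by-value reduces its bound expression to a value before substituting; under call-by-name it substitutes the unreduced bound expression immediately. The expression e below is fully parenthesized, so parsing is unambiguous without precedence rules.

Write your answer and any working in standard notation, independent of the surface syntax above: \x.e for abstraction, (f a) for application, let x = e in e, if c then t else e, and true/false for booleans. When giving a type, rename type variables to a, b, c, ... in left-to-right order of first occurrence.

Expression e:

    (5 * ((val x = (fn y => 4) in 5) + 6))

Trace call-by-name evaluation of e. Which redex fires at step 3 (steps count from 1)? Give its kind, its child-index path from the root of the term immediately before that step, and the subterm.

Answer: delta at root : (5 * 11)

Working:
step 0: (5 * ((let x = (\y.4) in 5) + 6))
step 1: [let@1.0] (5 * (5 + 6))
step 2: [delta@1] (5 * 11)
step 3: [delta@root] 55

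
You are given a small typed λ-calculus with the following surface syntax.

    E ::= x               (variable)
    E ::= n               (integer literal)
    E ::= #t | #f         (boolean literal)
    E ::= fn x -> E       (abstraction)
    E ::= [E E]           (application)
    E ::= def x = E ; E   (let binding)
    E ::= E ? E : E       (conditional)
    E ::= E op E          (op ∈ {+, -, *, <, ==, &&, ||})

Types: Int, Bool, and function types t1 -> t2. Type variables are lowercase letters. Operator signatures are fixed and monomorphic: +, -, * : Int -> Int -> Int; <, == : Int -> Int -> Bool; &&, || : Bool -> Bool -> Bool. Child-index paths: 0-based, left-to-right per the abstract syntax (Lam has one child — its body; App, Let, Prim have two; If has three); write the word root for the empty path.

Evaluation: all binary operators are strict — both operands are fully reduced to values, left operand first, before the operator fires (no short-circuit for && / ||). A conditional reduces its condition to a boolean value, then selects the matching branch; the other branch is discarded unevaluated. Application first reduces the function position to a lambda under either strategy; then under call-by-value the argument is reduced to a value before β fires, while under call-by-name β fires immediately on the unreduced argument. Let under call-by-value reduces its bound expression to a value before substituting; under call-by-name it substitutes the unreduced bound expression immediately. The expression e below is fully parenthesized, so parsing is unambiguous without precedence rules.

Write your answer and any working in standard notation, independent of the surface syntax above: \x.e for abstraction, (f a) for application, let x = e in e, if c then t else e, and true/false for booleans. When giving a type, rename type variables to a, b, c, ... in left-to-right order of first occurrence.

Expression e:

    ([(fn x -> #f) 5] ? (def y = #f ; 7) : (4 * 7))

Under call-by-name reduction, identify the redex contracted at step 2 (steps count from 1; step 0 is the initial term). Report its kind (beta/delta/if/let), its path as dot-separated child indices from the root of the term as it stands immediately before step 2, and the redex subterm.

Answer: if at root : (if false then (let y = false in 7) else (4 * 7))

Working:
step 0: (if ((\x.false) 5) then (let y = false in 7) else (4 * 7))
step 1: [beta@0] (if false then (let y = false in 7) else (4 * 7))
step 2: [if@root] (4 * 7)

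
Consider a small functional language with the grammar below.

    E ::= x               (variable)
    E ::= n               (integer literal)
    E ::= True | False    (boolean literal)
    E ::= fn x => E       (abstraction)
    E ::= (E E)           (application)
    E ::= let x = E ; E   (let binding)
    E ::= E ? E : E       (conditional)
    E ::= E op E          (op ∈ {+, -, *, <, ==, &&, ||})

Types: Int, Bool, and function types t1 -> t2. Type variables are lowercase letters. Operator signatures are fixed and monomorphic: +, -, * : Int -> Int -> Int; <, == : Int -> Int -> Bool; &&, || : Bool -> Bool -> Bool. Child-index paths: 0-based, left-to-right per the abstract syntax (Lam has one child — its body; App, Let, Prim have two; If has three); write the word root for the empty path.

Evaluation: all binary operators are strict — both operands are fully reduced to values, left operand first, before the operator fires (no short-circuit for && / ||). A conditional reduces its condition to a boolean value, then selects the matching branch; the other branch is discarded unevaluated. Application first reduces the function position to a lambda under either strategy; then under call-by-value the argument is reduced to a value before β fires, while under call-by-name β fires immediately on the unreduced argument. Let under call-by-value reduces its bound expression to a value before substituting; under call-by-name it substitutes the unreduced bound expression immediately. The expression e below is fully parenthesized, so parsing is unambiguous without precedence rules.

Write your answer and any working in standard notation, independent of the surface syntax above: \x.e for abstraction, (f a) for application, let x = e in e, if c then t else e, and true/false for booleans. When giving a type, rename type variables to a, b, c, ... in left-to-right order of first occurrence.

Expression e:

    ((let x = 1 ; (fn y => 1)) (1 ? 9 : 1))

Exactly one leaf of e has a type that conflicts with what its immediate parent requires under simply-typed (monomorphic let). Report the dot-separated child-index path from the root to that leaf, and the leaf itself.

Trace:
let x : Int
\y._ : a -> Int
  unify Int ~ Bool
  FAIL: mismatch Int ~ Bool

Answer: 1.0 : 1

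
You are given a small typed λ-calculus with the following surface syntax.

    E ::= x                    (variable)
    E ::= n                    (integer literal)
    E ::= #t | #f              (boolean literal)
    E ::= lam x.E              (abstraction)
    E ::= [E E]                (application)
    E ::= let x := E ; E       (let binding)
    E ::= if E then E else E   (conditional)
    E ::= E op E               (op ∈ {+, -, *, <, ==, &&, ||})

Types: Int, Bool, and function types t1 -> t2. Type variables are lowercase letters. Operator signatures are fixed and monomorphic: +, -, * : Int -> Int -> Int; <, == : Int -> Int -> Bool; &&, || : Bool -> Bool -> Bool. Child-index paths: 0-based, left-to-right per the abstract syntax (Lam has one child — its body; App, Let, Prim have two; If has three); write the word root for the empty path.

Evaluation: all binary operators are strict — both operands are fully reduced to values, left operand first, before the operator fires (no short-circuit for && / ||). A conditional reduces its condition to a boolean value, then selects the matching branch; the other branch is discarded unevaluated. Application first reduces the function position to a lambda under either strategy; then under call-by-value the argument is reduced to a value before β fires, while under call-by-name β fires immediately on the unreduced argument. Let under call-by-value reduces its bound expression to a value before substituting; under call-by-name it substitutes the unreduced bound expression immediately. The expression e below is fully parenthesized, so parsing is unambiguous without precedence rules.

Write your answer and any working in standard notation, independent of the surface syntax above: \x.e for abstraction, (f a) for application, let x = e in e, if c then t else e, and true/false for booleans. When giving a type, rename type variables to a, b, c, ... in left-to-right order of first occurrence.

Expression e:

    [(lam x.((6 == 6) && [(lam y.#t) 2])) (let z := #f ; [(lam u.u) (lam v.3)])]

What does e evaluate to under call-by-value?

Trace:
step 0: ((\x.((6 == 6) && ((\y.true) 2))) (let z = false in ((\u.u) (\v.3))))
step 1: [let@1] ((\x.((6 == 6) && ((\y.true) 2))) ((\u.u) (\v.3)))
step 2: [beta@1] ((\x.((6 == 6) && ((\y.true) 2))) (\v.3))
step 3: [beta@root] ((6 == 6) && ((\y.true) 2))
step 4: [delta@0] (true && ((\y.true) 2))
step 5: [beta@1] (true && true)
step 6: [delta@root] true

Answer: true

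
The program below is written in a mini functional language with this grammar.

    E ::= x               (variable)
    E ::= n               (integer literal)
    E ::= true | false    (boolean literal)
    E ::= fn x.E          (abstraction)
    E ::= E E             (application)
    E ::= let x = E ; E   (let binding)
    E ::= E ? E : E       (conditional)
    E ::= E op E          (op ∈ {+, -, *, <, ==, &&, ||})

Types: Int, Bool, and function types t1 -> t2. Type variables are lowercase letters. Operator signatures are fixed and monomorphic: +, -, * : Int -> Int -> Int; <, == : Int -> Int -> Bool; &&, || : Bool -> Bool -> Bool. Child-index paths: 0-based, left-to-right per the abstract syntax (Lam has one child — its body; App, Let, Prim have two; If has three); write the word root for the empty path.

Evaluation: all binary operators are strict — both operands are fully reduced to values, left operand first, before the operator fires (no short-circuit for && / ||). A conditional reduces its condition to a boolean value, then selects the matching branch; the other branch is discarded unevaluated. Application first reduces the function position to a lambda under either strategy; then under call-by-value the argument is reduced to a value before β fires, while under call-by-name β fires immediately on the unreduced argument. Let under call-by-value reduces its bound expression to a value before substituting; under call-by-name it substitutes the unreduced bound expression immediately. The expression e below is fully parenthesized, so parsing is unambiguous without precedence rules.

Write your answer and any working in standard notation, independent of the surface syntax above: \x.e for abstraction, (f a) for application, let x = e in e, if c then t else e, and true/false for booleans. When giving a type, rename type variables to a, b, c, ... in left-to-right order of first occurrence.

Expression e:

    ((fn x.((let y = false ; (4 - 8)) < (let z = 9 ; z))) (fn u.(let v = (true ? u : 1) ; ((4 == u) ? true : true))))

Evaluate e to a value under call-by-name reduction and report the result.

Derivation:
step 0: ((\x.((let y = false in (4 - 8)) < (let z = 9 in z))) (\u.(let v = (if true then u else 1) in (if (4 == u) then true else true))))
step 1: [beta@root] ((let y = false in (4 - 8)) < (let z = 9 in z))
step 2: [let@0] ((4 - 8) < (let z = 9 in z))
step 3: [delta@0] (-4 < (let z = 9 in z))
step 4: [let@1] (-4 < 9)
step 5: [delta@root] true

Answer: true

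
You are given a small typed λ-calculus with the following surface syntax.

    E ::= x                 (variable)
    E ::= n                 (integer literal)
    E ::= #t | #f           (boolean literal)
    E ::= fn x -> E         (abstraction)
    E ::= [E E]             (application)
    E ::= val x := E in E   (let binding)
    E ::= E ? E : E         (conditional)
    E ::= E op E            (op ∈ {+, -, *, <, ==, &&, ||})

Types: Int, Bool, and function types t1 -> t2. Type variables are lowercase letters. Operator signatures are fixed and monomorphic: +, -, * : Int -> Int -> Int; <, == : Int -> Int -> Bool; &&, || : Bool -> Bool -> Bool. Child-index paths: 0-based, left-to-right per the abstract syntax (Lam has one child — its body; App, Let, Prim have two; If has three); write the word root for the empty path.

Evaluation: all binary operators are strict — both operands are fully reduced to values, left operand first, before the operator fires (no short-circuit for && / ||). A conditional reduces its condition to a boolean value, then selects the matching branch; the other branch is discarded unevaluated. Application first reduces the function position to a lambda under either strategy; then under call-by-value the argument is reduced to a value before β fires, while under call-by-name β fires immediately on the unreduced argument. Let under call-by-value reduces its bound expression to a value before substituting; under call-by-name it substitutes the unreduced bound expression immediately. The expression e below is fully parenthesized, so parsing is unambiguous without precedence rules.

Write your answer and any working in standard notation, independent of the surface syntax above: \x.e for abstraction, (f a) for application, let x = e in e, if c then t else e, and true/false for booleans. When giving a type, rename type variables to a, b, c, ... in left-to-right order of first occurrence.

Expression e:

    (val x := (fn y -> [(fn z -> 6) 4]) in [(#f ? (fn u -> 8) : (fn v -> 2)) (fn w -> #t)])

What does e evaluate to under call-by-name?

Answer: 2

Derivation:
step 0: (let x = (\y.((\z.6) 4)) in ((if false then (\u.8) else (\v.2)) (\w.true)))
step 1: [let@root] ((if false then (\u.8) else (\v.2)) (\w.true))
step 2: [if@0] ((\v.2) (\w.true))
step 3: [beta@root] 2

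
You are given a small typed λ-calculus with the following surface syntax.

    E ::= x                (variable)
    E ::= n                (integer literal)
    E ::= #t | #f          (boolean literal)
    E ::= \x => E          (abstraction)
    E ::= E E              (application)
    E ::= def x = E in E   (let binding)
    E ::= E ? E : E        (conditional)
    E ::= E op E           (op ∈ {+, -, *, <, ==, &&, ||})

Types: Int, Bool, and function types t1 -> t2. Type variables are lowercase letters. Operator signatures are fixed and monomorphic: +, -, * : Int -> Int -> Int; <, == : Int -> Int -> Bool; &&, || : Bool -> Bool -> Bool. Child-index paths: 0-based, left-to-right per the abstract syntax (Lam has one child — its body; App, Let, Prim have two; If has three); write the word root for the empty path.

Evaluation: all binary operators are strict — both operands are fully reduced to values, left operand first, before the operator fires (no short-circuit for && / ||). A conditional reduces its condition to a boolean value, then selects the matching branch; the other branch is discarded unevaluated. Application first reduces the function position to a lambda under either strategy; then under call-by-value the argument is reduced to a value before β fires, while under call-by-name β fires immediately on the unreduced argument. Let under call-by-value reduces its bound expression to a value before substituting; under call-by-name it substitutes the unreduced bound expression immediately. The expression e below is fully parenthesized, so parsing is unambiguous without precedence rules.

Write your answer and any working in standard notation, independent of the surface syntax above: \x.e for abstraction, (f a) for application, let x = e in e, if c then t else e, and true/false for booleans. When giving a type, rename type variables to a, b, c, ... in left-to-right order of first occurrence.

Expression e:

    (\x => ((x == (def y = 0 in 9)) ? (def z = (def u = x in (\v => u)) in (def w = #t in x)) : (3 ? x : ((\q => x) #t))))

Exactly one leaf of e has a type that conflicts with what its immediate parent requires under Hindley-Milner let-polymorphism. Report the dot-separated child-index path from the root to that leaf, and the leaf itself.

Answer: 0.2.0 : 3

Working:
x : a
  unify a ~ Int
let y : Int
  unify Int ~ Int
  unify Bool ~ Bool
x : Int
let u : Int
u : Int
\v._ : b -> Int
let z : forall. b -> Int
let w : Bool
x : Int
  unify Int ~ Bool
  FAIL: mismatch Int ~ Bool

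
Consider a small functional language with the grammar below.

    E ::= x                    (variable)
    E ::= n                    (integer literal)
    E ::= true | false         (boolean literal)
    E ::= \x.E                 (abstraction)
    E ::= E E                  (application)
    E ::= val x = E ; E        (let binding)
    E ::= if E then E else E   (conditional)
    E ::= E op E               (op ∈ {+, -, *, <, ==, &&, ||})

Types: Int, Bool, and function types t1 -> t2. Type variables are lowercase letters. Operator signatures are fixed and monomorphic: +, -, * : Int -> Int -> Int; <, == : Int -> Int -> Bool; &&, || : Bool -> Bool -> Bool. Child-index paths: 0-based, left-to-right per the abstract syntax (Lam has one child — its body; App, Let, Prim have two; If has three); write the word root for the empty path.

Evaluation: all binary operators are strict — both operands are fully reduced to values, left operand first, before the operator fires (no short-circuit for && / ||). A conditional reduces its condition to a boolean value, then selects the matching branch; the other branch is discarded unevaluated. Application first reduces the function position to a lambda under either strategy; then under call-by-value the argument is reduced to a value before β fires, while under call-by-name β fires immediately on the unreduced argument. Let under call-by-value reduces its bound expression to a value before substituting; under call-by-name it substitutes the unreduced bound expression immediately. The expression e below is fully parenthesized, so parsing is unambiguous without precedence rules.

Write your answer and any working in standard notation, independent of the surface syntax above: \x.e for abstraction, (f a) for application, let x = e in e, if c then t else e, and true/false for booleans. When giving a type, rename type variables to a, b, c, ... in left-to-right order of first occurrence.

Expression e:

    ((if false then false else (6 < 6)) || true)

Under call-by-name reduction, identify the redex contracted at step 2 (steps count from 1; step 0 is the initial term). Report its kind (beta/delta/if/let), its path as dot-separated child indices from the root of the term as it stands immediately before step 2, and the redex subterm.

Answer: delta at 0 : (6 < 6)

Working:
step 0: ((if false then false else (6 < 6)) || true)
step 1: [if@0] ((6 < 6) || true)
step 2: [delta@0] (false || true)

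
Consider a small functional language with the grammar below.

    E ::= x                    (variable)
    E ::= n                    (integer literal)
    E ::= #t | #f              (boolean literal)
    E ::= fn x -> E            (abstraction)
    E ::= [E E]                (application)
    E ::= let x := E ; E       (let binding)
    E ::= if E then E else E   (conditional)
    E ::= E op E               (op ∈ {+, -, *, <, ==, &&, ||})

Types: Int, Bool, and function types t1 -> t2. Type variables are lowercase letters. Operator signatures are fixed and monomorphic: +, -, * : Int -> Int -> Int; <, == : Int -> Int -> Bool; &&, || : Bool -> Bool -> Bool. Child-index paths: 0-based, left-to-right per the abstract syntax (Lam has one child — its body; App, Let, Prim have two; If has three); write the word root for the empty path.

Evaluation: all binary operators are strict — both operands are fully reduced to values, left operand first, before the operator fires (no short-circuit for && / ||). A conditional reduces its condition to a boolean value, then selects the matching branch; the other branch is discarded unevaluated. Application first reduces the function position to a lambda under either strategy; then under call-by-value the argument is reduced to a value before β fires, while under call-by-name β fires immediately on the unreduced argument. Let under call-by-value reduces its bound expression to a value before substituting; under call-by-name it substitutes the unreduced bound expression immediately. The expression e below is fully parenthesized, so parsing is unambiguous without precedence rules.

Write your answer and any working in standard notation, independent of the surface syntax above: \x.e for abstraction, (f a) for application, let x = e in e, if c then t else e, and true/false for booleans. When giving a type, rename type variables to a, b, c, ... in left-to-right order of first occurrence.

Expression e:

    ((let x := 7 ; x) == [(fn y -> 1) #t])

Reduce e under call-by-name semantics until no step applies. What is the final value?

Trace:
step 0: ((let x = 7 in x) == ((\y.1) true))
step 1: [let@0] (7 == ((\y.1) true))
step 2: [beta@1] (7 == 1)
step 3: [delta@root] false

Answer: false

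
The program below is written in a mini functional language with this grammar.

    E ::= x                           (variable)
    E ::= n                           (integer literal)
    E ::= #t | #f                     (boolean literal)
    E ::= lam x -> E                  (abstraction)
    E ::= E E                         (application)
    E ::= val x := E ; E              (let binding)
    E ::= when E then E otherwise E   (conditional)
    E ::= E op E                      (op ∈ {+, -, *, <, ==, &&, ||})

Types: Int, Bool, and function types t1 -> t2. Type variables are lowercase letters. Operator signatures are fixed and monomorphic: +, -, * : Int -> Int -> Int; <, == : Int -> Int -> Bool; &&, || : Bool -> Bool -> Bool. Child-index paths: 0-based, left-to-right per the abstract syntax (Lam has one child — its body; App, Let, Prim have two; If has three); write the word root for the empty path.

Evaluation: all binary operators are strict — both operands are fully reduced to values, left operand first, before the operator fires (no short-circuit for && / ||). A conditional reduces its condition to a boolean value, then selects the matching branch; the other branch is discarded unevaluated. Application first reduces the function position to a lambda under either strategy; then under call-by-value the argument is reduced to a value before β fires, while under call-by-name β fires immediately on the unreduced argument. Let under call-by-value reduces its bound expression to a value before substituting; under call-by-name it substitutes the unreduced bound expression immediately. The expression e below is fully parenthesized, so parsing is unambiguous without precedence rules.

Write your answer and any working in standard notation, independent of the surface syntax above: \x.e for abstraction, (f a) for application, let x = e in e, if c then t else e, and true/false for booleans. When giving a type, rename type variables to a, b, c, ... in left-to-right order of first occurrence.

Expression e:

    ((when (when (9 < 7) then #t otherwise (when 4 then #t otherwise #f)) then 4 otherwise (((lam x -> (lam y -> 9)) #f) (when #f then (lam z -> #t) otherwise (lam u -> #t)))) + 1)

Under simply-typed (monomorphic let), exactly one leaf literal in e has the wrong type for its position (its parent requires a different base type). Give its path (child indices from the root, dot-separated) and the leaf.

Answer: 0.0.2.0 : 4

Trace:
  unify Int ~ Int
  unify Int ~ Int
  unify Bool ~ Bool
  unify Int ~ Bool
  FAIL: mismatch Int ~ Bool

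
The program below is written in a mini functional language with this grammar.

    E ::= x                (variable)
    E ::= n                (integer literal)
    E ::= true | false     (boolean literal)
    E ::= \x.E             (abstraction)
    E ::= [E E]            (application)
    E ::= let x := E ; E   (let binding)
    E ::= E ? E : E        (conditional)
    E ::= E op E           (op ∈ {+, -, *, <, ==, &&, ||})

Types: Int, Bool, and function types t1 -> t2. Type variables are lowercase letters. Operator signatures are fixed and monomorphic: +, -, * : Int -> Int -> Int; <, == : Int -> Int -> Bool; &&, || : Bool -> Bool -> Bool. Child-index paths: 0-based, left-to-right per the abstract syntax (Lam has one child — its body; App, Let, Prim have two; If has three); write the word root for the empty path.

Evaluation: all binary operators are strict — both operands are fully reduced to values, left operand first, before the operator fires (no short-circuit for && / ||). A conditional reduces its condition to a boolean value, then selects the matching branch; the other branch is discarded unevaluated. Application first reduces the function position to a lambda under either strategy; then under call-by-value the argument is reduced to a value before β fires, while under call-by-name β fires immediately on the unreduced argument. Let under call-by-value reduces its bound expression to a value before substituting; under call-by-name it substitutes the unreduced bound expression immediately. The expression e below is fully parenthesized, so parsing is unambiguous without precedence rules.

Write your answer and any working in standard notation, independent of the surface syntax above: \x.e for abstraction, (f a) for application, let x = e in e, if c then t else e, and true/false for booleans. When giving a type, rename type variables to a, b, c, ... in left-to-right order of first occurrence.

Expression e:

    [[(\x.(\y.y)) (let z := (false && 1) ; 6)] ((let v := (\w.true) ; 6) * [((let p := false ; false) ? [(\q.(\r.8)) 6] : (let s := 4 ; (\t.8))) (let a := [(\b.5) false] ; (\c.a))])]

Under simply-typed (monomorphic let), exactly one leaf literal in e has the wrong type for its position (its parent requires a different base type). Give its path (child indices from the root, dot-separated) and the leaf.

Working:
y : b
\y._ : b -> b
\x._ : a -> b -> b
  unify Bool ~ Bool
  unify Int ~ Bool
  FAIL: mismatch Int ~ Bool

Answer: 0.1.0.1 : 1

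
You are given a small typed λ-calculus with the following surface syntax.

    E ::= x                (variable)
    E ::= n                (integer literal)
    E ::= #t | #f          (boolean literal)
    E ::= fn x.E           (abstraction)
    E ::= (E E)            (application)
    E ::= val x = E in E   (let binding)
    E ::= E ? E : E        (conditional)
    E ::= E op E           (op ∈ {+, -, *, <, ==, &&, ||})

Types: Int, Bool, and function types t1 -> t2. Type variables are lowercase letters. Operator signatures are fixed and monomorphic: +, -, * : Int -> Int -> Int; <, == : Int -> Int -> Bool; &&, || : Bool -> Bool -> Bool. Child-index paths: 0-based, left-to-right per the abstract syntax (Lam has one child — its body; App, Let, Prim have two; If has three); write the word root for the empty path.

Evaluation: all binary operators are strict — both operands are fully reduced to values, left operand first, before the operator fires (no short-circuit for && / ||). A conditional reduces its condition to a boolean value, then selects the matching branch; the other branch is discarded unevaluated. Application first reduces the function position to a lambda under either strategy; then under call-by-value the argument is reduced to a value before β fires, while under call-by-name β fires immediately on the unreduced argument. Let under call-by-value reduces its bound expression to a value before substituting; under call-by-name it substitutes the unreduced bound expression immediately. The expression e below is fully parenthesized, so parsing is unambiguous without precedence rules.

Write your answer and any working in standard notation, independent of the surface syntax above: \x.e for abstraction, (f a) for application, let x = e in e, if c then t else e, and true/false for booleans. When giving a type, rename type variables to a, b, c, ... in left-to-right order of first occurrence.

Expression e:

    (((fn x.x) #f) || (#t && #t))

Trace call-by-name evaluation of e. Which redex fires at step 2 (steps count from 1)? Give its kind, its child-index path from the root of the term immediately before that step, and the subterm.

Answer: delta at 1 : (true && true)

Trace:
step 0: (((\x.x) false) || (true && true))
step 1: [beta@0] (false || (true && true))
step 2: [delta@1] (false || true)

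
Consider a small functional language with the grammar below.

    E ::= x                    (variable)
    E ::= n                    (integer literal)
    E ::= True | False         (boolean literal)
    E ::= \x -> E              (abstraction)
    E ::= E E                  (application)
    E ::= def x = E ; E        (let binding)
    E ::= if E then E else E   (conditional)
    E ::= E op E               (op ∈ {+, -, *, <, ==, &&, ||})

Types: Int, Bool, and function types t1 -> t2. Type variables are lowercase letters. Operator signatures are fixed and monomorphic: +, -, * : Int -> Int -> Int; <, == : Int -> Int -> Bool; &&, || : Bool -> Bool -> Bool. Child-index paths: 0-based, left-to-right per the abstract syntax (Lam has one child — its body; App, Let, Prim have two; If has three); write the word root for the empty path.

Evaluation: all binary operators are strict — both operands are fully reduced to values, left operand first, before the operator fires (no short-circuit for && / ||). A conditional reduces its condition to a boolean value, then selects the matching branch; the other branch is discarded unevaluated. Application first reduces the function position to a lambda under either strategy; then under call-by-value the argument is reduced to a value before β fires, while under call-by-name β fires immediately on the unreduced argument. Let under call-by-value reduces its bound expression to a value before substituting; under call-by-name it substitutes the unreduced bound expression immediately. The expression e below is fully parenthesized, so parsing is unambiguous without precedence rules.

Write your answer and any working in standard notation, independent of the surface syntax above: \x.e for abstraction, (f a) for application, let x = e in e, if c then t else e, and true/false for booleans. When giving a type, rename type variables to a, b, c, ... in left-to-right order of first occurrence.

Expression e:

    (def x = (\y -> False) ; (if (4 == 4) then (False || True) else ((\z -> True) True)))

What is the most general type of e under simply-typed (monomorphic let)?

Working:
\y._ : a -> Bool
let x : a -> Bool
  unify Int ~ Int
  unify Int ~ Int
  unify Bool ~ Bool
  unify Bool ~ Bool
  unify Bool ~ Bool
\z._ : b -> Bool
  unify b -> Bool ~ Bool -> c
  unify b ~ Bool
  unify Bool ~ c
_ _ : Bool
  unify Bool ~ Bool

Answer: Bool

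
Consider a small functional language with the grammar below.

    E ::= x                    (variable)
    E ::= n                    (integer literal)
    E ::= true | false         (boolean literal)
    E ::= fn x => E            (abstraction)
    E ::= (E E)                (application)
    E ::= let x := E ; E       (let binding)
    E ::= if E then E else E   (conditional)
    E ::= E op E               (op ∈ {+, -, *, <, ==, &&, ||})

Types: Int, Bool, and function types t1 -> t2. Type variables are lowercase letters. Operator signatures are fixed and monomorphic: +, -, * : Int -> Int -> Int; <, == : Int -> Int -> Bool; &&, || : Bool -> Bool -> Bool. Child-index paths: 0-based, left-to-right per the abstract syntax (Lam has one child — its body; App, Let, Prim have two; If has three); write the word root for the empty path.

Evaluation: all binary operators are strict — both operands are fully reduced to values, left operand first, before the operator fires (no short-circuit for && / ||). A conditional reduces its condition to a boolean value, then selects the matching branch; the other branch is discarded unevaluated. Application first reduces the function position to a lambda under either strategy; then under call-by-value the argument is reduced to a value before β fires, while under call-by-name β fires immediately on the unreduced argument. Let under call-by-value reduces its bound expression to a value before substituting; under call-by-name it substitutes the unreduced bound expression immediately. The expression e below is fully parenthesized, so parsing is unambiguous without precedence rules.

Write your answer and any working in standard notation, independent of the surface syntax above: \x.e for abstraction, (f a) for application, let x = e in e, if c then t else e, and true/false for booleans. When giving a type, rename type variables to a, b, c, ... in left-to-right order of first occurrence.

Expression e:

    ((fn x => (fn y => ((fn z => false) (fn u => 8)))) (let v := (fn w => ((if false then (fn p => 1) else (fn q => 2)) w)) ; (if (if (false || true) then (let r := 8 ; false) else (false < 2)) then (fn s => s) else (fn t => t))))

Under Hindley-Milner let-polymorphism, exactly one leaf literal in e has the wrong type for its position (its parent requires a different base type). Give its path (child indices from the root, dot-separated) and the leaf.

Answer: 1.1.0.2.0 : false

Working:
\z._ : c -> Bool
\u._ : d -> Int
  unify c -> Bool ~ (d -> Int) -> e
  unify c ~ d -> Int
  unify Bool ~ e
_ _ : Bool
\y._ : b -> Bool
\x._ : a -> b -> Bool
  unify Bool ~ Bool
\p._ : g -> Int
\q._ : h -> Int
  unify g -> Int ~ h -> Int
  unify g ~ h
  unify Int ~ Int
w : f
  unify h -> Int ~ f -> i
  unify h ~ f
  unify Int ~ i
_ _ : Int
\w._ : f -> Int
let v : forall. f -> Int
  unify Bool ~ Bool
  unify Bool ~ Bool
  unify Bool ~ Bool
let r : Int
  unify Bool ~ Int
  FAIL: mismatch Bool ~ Int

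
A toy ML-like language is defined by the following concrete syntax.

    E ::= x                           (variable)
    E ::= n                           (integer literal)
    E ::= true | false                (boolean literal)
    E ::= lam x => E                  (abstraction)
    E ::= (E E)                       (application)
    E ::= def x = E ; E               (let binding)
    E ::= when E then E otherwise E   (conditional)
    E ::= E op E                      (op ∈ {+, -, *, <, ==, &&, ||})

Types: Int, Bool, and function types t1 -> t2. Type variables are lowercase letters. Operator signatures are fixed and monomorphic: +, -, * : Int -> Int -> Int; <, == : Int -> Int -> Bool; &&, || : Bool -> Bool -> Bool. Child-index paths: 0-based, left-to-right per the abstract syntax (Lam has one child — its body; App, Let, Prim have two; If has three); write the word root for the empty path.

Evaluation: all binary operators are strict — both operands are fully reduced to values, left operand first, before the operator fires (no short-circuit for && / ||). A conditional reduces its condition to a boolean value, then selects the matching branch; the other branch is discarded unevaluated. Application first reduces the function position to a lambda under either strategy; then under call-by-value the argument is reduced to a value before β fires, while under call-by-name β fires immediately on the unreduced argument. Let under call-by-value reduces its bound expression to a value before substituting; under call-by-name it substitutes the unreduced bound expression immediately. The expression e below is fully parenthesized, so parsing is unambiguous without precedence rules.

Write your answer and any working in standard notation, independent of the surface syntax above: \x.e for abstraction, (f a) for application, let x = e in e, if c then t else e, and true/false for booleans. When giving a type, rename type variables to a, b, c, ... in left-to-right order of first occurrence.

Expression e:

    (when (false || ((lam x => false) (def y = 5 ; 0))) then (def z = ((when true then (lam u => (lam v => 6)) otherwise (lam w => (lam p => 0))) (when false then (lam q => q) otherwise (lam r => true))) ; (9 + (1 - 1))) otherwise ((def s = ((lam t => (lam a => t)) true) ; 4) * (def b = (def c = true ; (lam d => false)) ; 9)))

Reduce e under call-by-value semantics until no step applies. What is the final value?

Answer: 36

Trace:
step 0: (if (false || ((\x.false) (let y = 5 in 0))) then (let z = ((if true then (\u.(\v.6)) else (\w.(\p.0))) (if false then (\q.q) else (\r.true))) in (9 + (1 - 1))) else ((let s = ((\t.(\a.t)) true) in 4) * (let b = (let c = true in (\d.false)) in 9)))
step 1: [let@0.1.1] (if (false || ((\x.false) 0)) then (let z = ((if true then (\u.(\v.6)) else (\w.(\p.0))) (if false then (\q.q) else (\r.true))) in (9 + (1 - 1))) else ((let s = ((\t.(\a.t)) true) in 4) * (let b = (let c = true in (\d.false)) in 9)))
step 2: [beta@0.1] (if (false || false) then (let z = ((if true then (\u.(\v.6)) else (\w.(\p.0))) (if false then (\q.q) else (\r.true))) in (9 + (1 - 1))) else ((let s = ((\t.(\a.t)) true) in 4) * (let b = (let c = true in (\d.false)) in 9)))
step 3: [delta@0] (if false then (let z = ((if true then (\u.(\v.6)) else (\w.(\p.0))) (if false then (\q.q) else (\r.true))) in (9 + (1 - 1))) else ((let s = ((\t.(\a.t)) true) in 4) * (let b = (let c = true in (\d.false)) in 9)))
step 4: [if@root] ((let s = ((\t.(\a.t)) true) in 4) * (let b = (let c = true in (\d.false)) in 9))
step 5: [beta@0.0] ((let s = (\a.true) in 4) * (let b = (let c = true in (\d.false)) in 9))
step 6: [let@0] (4 * (let b = (let c = true in (\d.false)) in 9))
step 7: [let@1.0] (4 * (let b = (\d.false) in 9))
step 8: [let@1] (4 * 9)
step 9: [delta@root] 36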